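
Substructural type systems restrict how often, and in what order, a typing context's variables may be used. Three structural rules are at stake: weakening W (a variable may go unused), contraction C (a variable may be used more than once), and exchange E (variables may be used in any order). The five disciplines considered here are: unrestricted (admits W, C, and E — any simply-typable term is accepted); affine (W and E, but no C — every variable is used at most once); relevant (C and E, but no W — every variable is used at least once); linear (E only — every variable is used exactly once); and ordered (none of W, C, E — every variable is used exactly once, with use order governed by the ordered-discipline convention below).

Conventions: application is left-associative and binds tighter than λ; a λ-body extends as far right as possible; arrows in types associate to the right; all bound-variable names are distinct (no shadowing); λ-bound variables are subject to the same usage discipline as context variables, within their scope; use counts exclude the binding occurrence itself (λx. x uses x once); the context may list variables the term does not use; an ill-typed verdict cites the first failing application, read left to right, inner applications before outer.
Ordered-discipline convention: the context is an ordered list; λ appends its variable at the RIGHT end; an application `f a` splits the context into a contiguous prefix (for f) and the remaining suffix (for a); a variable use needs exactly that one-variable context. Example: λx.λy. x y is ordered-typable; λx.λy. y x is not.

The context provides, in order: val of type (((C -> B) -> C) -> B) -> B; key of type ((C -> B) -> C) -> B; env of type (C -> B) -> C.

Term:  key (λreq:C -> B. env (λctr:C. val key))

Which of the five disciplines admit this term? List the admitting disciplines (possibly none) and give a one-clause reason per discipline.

admitted in: unrestricted
usage: val=1; key=2; env=1; req (bound)=0; ctr (bound)=0
left-to-right use order: key, env, val, key
typing: well-typed — term : B
ordered: ✗, repeated use of key ×2; req, ctr never used (weakening)
linear: ✗, repeated use of key ×2; req, ctr never used (weakening)
affine: ✗, repeated use of key ×2
relevant: ✗, req, ctr never used (weakening)
unrestricted: ✓, typability at B is all that's needed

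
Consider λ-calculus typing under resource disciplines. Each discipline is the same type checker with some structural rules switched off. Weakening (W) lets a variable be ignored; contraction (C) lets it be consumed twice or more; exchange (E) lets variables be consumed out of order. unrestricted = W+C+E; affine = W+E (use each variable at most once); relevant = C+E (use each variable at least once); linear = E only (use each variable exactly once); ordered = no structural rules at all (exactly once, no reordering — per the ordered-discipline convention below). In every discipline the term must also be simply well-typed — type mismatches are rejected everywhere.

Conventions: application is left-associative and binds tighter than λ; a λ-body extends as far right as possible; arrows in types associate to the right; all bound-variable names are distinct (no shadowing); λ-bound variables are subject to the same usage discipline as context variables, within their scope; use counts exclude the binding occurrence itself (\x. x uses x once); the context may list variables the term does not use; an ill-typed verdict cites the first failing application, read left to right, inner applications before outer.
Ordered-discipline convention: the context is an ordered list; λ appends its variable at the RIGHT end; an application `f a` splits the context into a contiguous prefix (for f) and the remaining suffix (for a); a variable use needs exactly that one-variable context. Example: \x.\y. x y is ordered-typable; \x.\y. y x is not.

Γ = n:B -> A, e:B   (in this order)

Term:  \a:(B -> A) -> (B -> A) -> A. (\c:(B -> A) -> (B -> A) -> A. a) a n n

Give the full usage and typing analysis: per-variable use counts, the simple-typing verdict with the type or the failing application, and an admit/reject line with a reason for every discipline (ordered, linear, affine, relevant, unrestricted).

variable uses: n: 2; e: 0; a (λ-bound): 2; c (λ-bound): 0
order of uses: a, a, n, n
typing: well-typed — term : ((B -> A) -> (B -> A) -> A) -> A
ordered: ✗, needs contraction — n ×2, a ×2; needs weakening: e, c unused
linear: ✗, needs contraction — n ×2, a ×2; needs weakening: e, c unused
affine: ✗, needs contraction — n ×2, a ×2
relevant: ✗, needs weakening: e, c unused
unrestricted: ✓, well-typed at ((B -> A) -> (B -> A) -> A) -> A; no restrictions here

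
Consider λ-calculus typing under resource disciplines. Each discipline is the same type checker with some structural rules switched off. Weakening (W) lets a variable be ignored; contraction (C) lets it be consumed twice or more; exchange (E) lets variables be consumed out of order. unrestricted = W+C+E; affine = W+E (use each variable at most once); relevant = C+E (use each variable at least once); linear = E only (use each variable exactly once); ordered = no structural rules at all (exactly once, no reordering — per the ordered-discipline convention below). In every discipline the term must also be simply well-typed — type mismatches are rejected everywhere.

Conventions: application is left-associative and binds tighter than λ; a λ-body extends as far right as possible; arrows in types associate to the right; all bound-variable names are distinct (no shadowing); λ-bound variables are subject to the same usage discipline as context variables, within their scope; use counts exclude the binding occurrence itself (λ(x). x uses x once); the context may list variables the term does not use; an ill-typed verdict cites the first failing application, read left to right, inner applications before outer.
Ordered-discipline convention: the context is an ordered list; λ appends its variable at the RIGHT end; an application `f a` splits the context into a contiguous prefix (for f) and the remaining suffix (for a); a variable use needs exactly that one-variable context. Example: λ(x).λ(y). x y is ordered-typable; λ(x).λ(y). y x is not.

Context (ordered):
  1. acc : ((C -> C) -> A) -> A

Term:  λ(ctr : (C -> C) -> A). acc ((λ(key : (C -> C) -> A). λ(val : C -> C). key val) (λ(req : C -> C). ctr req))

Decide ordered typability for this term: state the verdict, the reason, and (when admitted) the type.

yes — acc, ctr, key, val, req once each; derivable with no W/C/E; term : ((C -> C) -> A) -> A
variable uses: acc=1, ctr [bound]=1, key [bound]=1, val [bound]=1, req [bound]=1
uses in reading order: acc, key, val, ctr, req
typing: ✓ — ((C -> C) -> A) -> A
across the five disciplines: ordered ✓, linear ✓, affine ✓, relevant ✓, unrestricted ✓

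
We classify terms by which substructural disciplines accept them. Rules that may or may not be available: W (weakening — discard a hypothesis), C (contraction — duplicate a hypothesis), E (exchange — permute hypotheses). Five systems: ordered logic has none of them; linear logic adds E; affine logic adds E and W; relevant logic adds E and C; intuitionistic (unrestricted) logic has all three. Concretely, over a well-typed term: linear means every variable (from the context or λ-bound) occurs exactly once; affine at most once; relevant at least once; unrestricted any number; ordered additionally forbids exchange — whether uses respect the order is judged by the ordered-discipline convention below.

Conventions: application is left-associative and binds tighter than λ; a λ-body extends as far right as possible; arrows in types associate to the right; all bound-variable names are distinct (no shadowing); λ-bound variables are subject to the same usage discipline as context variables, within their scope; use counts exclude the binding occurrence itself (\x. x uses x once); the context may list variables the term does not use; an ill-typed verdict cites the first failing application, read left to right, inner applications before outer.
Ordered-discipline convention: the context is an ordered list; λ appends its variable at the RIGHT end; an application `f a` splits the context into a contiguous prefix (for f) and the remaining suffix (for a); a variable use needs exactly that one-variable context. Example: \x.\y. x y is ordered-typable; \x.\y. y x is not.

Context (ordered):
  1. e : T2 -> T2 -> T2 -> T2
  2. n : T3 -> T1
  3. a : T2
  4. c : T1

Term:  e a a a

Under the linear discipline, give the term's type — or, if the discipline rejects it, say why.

not well-typed under linear — a ×3 used more than once (contraction); unused: n, c — weakening required
counts: e=1, n=0, a=3, c=0
left-to-right use order: e, a, a, a
typing: ✓ — T2
across the five disciplines: ordered ✗; linear ✗; affine ✗; relevant ✗; unrestricted ✓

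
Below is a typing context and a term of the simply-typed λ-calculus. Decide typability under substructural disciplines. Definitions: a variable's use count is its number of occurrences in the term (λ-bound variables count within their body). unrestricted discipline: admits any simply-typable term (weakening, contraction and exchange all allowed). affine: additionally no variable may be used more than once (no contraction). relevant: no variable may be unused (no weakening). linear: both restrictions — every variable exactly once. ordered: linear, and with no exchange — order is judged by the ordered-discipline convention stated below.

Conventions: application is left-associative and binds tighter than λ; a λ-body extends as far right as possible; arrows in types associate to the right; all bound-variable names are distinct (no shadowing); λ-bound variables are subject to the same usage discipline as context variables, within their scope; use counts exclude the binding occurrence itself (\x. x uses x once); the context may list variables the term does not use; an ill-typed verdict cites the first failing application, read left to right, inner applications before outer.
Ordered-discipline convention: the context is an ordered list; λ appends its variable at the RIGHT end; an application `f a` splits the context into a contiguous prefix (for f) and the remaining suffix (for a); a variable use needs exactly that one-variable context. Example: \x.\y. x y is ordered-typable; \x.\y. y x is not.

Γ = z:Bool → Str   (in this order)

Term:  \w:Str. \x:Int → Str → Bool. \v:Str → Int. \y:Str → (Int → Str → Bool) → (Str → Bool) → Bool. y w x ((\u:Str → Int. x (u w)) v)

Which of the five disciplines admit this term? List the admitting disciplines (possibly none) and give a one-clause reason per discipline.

admitted by: unrestricted
variable uses: z: 0, w (λ-bound): 2, x (λ-bound): 2, v (λ-bound): 1, y (λ-bound): 1, u (λ-bound): 1
uses in reading order: y, w, x, x, u, w, v
typing: the term checks, with type Str → (Int → Str → Bool) → (Str → Int) → (Str → (Int → Str → Bool) → (Str → Bool) → Bool) → Bool
ordered: ✗ — uses contraction: w ×2, x ×2; z never used (weakening)
linear: ✗ — uses contraction: w ×2, x ×2; z never used (weakening)
affine: ✗ — uses contraction: w ×2, x ×2
relevant: ✗ — z never used (weakening)
unrestricted: ✓ — type-checks (Str → (Int → Str → Bool) → (Str → Int) → (Str → (Int → Str → Bool) → (Str → Bool) → Bool) → Bool) and nothing is barred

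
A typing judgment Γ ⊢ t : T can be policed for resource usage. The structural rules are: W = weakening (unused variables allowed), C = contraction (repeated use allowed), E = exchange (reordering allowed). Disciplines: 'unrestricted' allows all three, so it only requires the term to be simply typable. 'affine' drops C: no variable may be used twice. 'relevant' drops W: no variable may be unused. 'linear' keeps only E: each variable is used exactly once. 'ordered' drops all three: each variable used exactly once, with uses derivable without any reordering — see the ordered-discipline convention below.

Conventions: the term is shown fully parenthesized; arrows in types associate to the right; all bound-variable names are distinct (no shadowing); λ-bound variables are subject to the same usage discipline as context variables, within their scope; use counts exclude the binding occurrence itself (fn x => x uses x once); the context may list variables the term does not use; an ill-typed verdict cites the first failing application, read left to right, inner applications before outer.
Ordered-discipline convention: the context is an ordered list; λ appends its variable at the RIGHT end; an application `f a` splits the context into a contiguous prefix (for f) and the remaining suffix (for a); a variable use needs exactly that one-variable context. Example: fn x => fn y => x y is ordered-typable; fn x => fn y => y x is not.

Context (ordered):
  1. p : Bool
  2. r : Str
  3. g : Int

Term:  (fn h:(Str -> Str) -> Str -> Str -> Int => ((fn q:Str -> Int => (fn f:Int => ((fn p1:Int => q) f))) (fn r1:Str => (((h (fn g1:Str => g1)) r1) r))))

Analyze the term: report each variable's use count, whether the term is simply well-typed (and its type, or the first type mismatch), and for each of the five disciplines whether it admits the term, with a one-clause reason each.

use counts: p: 0×; r: 1×; g: 0×; h (bound): 1×; q (bound): 1×; f (bound): 1×; p1 (bound): 0×; r1 (bound): 1×; g1 (bound): 1×
uses in reading order: q, f, h, g1, r1, r
typing: ✓ — ((Str -> Str) -> Str -> Str -> Int) -> Int -> Str -> Int
ordered: ✗ — p, g, p1 left unused
linear: ✗ — p, g, p1 left unused
affine: ✓ — none of p, r, g, h, q, f, p1, r1, g1 used more than once
relevant: ✗ — p, g, p1 left unused
unrestricted: ✓ — typability at ((Str -> Str) -> Str -> Str -> Int) -> Int -> Str -> Int is all that's needed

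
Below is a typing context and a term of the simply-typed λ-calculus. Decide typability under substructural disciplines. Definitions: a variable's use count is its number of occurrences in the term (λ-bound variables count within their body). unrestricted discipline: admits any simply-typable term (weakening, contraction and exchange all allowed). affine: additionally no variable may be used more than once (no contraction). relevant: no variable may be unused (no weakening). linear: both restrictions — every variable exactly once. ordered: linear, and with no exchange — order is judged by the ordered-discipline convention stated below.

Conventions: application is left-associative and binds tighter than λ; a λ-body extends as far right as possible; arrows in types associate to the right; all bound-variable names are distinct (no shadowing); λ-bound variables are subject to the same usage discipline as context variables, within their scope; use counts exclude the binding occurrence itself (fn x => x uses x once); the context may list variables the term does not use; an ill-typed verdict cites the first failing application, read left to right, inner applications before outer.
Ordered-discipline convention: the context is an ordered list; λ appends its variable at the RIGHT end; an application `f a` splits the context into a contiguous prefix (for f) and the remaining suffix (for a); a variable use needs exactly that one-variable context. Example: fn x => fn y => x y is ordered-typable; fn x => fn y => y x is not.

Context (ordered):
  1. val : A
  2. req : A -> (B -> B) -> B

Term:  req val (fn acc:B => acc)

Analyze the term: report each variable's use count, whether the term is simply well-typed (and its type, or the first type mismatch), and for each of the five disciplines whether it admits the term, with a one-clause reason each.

use counts: val: 1×, req: 1×, acc (bound): 1×
use order (left to right): req, val, acc
typing: well-typed — term : B
ordered: ✗ — use order req, val, acc needs exchange
linear: ✓ — exactly-once usage across val, req, acc
affine: ✓ — at most one use each (val, req, acc)
relevant: ✓ — val, req, acc: all used, weakening unneeded
unrestricted: ✓ — well-typed at B; no restrictions here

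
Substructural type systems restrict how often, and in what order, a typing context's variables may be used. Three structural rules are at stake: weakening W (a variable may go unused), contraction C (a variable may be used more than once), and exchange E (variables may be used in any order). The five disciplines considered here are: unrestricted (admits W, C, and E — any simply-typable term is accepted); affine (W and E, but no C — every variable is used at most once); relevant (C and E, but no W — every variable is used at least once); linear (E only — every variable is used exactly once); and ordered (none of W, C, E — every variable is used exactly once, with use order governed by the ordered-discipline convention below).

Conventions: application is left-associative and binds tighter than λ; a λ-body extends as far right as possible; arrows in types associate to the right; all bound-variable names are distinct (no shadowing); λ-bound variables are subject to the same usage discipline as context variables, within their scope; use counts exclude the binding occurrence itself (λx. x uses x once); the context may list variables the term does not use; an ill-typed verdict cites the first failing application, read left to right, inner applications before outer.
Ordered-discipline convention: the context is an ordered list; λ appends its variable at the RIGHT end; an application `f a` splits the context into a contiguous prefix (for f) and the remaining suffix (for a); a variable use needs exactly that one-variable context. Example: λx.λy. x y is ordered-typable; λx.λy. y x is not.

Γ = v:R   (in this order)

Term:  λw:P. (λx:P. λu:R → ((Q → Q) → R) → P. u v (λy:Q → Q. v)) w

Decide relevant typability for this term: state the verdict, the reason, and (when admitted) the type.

no — x, y never used (weakening)
use counts: v: 2, w [bound]: 1, x [bound]: 0, u [bound]: 1, y [bound]: 0
left-to-right use order: u, v, v, w
typing: the term checks, with type P → (R → ((Q → Q) → R) → P) → P
all disciplines: ordered ✗ | linear ✗ | affine ✗ | relevant ✗ | unrestricted ✓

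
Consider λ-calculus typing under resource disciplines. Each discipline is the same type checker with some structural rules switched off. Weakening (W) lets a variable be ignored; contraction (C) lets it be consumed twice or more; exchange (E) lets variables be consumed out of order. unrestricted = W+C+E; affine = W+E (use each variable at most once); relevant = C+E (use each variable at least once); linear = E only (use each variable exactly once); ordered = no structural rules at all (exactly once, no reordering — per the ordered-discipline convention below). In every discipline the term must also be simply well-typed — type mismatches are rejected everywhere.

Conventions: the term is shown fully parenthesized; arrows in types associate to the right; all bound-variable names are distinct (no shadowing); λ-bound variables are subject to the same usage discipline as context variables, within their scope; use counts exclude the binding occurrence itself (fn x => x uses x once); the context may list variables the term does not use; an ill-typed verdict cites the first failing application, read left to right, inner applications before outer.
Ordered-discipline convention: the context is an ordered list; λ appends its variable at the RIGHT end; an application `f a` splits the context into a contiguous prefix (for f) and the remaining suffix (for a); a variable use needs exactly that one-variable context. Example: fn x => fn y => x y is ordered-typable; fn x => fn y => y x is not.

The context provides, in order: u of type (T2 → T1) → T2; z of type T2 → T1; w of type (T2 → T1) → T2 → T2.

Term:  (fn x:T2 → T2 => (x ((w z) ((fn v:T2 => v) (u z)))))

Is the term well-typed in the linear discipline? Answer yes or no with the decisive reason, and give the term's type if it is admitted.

no — z ×2 used more than once (contraction)
counts: u=1, z=2, w=1, x (λ-bound)=1, v (λ-bound)=1
left-to-right use order: x, w, z, v, u, z
typing: ✓ — (T2 → T2) → T2
summary: ordered ✗ · linear ✗ · affine ✗ · relevant ✓ · unrestricted ✓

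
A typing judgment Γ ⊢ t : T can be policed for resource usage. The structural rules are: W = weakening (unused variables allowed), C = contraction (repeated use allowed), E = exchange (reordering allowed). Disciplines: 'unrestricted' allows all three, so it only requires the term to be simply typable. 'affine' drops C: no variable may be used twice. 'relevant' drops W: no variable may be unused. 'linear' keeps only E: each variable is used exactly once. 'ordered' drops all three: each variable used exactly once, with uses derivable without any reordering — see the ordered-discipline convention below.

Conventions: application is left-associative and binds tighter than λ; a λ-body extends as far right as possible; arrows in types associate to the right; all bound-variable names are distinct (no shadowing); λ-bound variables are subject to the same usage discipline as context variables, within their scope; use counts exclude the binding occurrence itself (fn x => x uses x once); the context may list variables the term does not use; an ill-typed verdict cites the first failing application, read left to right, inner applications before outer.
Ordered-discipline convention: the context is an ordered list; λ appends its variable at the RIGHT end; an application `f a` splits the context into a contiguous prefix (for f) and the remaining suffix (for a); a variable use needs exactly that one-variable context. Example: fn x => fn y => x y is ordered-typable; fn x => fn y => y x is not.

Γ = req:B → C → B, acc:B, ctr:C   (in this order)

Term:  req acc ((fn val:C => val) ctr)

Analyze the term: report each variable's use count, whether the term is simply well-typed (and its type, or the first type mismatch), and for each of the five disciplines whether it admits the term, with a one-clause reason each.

variable uses: req ×1; acc ×1; ctr ×1; val (bound) ×1
use order (left to right): req, acc, val, ctr
typing: well-typed — term : B
ordered: ✓, req, acc, ctr, val: once each, no exchange needed
linear: ✓, each of req, acc, ctr, val used exactly once
affine: ✓, none of req, acc, ctr, val used more than once
relevant: ✓, every one of req, acc, ctr, val appears
unrestricted: ✓, simply typable at B; W, C, E all held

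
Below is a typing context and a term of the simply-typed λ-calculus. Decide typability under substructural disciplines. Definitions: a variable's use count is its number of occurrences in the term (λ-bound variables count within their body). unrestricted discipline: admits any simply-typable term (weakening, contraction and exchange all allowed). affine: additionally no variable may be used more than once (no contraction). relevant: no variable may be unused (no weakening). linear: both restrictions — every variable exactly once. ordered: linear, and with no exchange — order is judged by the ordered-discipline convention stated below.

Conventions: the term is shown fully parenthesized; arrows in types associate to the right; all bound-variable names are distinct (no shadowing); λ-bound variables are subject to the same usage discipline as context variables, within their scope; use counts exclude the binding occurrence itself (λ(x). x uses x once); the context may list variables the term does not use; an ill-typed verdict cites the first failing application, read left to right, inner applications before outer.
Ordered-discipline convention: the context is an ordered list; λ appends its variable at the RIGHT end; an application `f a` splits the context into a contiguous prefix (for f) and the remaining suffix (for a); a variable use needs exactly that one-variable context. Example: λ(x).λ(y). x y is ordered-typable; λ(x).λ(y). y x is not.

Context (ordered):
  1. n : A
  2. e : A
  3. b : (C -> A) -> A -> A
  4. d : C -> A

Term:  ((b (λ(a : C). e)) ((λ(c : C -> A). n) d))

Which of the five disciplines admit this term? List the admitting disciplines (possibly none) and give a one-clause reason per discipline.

accepted by: affine, unrestricted
usage: n: 1; e: 1; b: 1; d: 1; a (λ-bound): 0; c (λ-bound): 0
order of uses: b, e, n, d
typing: the term checks, with type A
ordered ✗ (unused: a, c — weakening required)
linear ✗ (unused: a, c — weakening required)
affine ✓ (none of n, e, b, d, a, c used more than once)
relevant ✗ (unused: a, c — weakening required)
unrestricted ✓ (well-typed at A; no restrictions here)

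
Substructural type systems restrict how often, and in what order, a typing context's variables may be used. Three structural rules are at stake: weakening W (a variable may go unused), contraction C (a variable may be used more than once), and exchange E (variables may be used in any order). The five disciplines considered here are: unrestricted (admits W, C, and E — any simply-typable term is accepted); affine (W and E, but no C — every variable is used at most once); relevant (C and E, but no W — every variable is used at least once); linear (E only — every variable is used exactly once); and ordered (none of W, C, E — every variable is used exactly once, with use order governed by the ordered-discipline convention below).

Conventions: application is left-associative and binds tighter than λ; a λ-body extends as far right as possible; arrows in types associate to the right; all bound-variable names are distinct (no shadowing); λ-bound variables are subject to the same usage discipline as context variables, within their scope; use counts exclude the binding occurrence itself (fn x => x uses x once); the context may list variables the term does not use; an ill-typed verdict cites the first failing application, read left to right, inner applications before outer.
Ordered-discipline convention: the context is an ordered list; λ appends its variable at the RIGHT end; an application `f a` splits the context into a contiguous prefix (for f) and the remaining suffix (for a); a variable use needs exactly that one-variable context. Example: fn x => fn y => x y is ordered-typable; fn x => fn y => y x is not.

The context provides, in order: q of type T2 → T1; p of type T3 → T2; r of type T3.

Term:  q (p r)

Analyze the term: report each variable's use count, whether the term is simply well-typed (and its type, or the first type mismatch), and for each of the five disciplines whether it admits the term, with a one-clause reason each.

variable uses: q ×1; p ×1; r ×1
uses in reading order: q, p, r
typing: well-typed at T1
ordered: ✓ — single-use (q, p, r), ordered derivation ok
linear: ✓ — q, p, r: one use apiece
affine: ✓ — none of q, p, r used more than once
relevant: ✓ — every one of q, p, r appears
unrestricted: ✓ — type-checks (T1) and nothing is barred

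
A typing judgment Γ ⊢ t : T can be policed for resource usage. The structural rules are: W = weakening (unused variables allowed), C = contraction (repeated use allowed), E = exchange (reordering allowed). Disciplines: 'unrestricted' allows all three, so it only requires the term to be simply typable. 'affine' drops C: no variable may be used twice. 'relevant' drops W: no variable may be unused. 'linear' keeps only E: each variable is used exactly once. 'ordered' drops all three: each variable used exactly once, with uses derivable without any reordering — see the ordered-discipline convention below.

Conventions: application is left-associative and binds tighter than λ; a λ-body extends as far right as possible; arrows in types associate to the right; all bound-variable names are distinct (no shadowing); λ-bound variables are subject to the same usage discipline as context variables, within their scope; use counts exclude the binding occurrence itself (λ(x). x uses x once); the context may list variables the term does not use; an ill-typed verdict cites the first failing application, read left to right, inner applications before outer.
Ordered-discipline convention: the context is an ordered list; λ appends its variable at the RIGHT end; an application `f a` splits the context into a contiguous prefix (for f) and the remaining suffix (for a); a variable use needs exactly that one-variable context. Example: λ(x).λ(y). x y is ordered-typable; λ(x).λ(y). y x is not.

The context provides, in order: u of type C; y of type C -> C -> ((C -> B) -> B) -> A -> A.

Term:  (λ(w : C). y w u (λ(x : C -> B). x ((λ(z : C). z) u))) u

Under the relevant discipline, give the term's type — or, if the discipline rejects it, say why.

term : A -> A
use counts: u: 3, y: 1, w (λ-bound): 1, x (λ-bound): 1, z (λ-bound): 1
left-to-right use order: y, w, u, x, z, u, u
typing: the term checks, with type A -> A
per-discipline verdicts: ordered ✗ | linear ✗ | affine ✗ | relevant ✓ | unrestricted ✓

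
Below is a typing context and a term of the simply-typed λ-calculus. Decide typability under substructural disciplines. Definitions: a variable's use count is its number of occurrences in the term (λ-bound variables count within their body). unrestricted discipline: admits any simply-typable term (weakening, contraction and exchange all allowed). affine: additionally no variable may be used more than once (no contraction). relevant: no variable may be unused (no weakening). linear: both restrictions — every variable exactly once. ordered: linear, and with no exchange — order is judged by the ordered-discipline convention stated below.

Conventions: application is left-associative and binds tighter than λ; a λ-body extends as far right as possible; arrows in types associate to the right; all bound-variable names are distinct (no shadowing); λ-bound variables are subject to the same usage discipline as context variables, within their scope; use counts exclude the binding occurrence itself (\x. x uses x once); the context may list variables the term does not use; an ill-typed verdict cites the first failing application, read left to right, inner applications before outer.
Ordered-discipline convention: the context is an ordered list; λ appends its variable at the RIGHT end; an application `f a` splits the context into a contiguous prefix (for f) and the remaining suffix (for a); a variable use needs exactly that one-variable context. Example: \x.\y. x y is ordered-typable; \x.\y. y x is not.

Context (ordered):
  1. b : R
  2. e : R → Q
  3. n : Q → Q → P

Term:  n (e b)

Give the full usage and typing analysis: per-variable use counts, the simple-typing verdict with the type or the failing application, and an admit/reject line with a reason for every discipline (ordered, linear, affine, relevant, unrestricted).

counts: b: 1, e: 1, n: 1
order of uses: n, e, b
typing: the term checks, with type Q → P
ordered: ✗ — needs exchange: uses follow n, e, b
linear: ✓ — each of b, e, n used exactly once
affine: ✓ — at most one use each (b, e, n)
relevant: ✓ — every one of b, e, n appears
unrestricted: ✓ — simply typable at Q → P; W, C, E all held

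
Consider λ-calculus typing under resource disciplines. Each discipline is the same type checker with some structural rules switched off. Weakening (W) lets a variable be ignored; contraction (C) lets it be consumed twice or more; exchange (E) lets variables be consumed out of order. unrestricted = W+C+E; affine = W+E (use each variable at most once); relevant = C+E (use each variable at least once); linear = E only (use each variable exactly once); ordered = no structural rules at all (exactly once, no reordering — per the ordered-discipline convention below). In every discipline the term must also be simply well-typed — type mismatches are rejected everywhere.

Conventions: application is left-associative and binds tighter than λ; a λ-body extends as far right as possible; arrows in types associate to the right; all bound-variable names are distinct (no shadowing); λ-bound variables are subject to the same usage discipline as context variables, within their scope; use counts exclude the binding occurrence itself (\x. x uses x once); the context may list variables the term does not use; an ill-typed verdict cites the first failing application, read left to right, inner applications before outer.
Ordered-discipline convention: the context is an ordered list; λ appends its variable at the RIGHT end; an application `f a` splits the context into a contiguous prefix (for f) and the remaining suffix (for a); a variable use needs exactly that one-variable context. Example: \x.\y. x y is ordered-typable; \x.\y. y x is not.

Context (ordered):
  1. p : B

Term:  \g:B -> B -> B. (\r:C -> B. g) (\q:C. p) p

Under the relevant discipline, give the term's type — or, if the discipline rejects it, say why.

not well-typed under relevant — r, q never used (weakening)
use counts: p: 2, g (λ-bound): 1, r (λ-bound): 0, q (λ-bound): 0
left-to-right use order: g, p, p
typing: well-typed at (B -> B -> B) -> B -> B
across the five disciplines: ordered ✗ | linear ✗ | affine ✗ | relevant ✗ | unrestricted ✓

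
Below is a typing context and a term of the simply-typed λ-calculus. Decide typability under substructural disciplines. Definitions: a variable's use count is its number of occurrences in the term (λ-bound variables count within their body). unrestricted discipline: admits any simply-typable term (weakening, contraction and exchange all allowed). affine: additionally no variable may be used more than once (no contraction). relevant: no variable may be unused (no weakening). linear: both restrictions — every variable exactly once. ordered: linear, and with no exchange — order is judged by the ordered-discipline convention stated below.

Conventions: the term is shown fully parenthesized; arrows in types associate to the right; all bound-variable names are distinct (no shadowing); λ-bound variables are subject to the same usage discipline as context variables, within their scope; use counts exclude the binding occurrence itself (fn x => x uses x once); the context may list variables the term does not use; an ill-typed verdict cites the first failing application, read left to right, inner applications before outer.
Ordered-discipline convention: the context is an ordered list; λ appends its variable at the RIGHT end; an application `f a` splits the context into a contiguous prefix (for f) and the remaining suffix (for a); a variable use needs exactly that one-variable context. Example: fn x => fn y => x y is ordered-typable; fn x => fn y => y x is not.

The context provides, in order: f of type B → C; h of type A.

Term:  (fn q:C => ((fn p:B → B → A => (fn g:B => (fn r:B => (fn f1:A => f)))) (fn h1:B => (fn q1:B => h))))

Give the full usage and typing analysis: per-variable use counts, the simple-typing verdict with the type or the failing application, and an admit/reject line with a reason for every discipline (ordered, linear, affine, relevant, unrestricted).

usage: f: 1×, h: 1×, q [bound]: 0×, p [bound]: 0×, g [bound]: 0×, r [bound]: 0×, f1 [bound]: 0×, h1 [bound]: 0×, q1 [bound]: 0×
left-to-right use order: f, h
typing: ✓ — C → B → B → A → B → C
ordered: ✗, unused: q, p, g, r, f1, h1, q1 — weakening required
linear: ✗, unused: q, p, g, r, f1, h1, q1 — weakening required
affine: ✓, f, h, q, p, g, r, f1, h1, q1: no repeats, contraction unneeded
relevant: ✗, unused: q, p, g, r, f1, h1, q1 — weakening required
unrestricted: ✓, type-checks (C → B → B → A → B → C) and nothing is barred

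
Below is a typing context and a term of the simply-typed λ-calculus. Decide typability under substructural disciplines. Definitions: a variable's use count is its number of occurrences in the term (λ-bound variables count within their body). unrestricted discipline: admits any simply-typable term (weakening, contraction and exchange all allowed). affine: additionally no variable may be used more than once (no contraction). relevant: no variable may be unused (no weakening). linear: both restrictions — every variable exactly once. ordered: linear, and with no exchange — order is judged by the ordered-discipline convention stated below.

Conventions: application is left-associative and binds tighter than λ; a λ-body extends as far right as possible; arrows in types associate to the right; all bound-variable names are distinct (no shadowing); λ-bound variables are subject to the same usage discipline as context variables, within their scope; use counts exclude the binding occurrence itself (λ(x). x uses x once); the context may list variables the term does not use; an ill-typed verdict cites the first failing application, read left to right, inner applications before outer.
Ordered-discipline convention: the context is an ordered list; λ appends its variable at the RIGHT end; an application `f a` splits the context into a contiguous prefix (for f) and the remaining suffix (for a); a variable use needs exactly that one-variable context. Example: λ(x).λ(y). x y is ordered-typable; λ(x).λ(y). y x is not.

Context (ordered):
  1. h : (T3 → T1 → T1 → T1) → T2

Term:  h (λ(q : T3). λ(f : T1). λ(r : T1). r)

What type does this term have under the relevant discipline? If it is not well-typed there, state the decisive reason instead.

not well-typed under relevant — q, f never used (weakening)
usage: h ×1, q (λ-bound) ×0, f (λ-bound) ×0, r (λ-bound) ×1
left-to-right use order: h, r
typing: well-typed — term : T2
per-discipline verdicts: ordered ✗, linear ✗, affine ✓, relevant ✗, unrestricted ✓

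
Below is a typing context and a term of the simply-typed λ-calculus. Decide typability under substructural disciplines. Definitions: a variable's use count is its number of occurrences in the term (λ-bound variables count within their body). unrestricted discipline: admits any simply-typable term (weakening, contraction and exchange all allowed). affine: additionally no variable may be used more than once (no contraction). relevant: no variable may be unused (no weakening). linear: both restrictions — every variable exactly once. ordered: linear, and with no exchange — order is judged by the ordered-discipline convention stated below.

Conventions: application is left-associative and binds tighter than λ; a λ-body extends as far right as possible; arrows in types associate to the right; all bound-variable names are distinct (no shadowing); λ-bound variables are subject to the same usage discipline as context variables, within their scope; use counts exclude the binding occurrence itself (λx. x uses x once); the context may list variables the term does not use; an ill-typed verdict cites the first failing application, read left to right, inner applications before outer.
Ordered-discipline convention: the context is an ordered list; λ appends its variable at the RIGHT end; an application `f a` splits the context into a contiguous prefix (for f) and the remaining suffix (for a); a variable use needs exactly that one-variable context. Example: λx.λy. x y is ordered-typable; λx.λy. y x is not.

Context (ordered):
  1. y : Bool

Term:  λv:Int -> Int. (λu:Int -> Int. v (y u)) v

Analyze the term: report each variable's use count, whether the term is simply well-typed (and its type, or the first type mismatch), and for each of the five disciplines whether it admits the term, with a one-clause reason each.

counts: y: 1; v [bound]: 2; u [bound]: 1
uses in reading order: v, y, u, v
typing: ill-typed: applying a non-function (Bool)
ordered: ✗, a type mismatch blocks all five
linear: ✗, the type mismatch rejects it
affine: ✗, not simply typable
relevant: ✗, fails simple typing
unrestricted: ✗, a type mismatch blocks all five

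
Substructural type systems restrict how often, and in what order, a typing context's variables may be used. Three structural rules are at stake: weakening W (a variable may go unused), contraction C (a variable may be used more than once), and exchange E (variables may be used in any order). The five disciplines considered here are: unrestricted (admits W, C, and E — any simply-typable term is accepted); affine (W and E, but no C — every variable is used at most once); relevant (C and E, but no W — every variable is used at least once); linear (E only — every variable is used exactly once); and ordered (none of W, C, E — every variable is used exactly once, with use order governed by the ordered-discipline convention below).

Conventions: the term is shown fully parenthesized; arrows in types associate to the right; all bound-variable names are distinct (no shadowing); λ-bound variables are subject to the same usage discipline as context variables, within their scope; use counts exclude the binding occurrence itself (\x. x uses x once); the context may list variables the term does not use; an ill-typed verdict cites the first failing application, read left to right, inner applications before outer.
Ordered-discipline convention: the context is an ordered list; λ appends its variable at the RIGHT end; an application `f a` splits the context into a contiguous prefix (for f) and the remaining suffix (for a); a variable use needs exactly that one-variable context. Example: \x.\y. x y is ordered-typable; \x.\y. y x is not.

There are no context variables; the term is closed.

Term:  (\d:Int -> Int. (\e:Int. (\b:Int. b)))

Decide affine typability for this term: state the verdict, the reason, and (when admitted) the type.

yes — no duplicate uses among d, e, b; term : (Int -> Int) -> Int -> Int -> Int
variable uses: d (bound): 0×; e (bound): 0×; b (bound): 1×
left-to-right use order: b
typing: well-typed at (Int -> Int) -> Int -> Int -> Int
summary: ordered ✗ | linear ✗ | affine ✓ | relevant ✗ | unrestricted ✓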